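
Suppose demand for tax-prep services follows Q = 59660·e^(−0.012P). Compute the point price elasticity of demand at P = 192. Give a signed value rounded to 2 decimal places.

dQ/dP = −0.012·Q = -71.4908. At P = 192, Q = 5957.56.
Ed = (dQ/dP)·(P/Q) = (-71.4908) × (192/5957.56) = -2.304

-2.30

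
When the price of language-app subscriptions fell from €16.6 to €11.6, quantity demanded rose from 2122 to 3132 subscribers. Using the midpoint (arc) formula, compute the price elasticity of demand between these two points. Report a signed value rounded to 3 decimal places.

-1.084

%ΔQ = (3132 − 2122) / [(2122 + 3132)/2] = 1010/2627 = 0.384468…
%ΔP = (11.6 − 16.6) / [(16.6 + 11.6)/2] = -5/14.1 = -0.354609…
Arc Ed = %ΔQ / %ΔP = (1010/2627) / (-5/14.1) = -1.08420…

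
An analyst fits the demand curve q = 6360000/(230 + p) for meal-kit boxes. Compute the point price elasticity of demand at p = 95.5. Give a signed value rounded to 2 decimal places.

dq/dp = −6360000/(230 + p)² = -60.0282. At p = 95.5, q = 19539.2.
Ed = (dq/dp)·(p/q) = (-60.0282) × (95.5/19539.2) = -0.2933…

-0.29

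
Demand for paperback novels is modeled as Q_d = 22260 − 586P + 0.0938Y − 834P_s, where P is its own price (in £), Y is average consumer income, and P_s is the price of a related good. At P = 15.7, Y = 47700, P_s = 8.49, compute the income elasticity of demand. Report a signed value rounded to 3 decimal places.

0.428

At the given values, Q_d = 22260 − 586(15.7) + 0.0938(47700) − 834(8.49) = 10453.4.
∂Q_d/∂Y = 0.0938.
E = (0.0938) × (47700/10453.4) = 0.42801…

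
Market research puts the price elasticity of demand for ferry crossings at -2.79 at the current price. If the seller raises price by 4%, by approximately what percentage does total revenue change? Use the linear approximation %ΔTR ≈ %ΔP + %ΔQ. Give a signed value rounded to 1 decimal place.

%ΔQ ≈ Ed × %ΔP = (-2.79) × (+4%) = -11.1600%
%ΔTR ≈ %ΔP + %ΔQ = (+4%) + (-11.1600%) = -7.1600%

-7.2%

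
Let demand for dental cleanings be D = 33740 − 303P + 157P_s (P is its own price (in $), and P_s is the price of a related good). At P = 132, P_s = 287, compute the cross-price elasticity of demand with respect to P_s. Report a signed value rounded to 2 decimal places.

1.16

At the given values, D = 33740 − 303(132) + 157(287) = 38803.
∂D/∂P_s = 157.
E = (157) × (287/38803) = 1.1612…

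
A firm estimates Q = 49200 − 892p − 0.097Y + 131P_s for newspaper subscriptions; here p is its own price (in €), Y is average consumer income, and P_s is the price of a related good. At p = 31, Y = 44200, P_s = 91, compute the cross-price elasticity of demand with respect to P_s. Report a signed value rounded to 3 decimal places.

At the given values, Q = 49200 − 892(31) − 0.097(44200) + 131(91) = 29181.6.
∂Q/∂P_s = 131.
E = (131) × (91/29181.6) = 0.40851…

0.409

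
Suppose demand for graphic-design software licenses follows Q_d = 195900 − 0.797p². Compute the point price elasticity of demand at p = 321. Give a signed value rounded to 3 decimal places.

-1.444

dQ_d/dp = −2·0.797·p = -511.674. At p = 321, Q_d = 113776.323.
Ed = (dQ_d/dp)·(p/Q_d) = (-511.674) × (321/113776.323) = -1.44359…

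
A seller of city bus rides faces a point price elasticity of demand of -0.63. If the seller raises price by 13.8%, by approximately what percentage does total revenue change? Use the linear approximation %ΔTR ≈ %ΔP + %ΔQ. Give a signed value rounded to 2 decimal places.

+5.11%

%ΔQ ≈ Ed × %ΔP = (-0.63) × (+13.8%) = -8.6940%
%ΔTR ≈ %ΔP + %ΔQ = (+13.8%) + (-8.6940%) = +5.1060%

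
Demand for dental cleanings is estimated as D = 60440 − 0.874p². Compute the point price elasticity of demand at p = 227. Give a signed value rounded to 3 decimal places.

-5.847

dD/dp = −2·0.874·p = -396.796. At p = 227, D = 15403.654.
Ed = (dD/dp)·(p/D) = (-396.796) × (227/15403.654) = -5.84748…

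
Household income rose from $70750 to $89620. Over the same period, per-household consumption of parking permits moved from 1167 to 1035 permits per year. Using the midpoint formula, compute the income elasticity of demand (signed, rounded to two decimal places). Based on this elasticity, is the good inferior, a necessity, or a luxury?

-0.51; inferior

%ΔQ = (1035 − 1167)/[( 1167 + 1035)/2] = -132/1101 = -0.119891…
%ΔIncome = (89620 − 70750)/[( 70750 + 89620)/2] = 18870/80185 = 0.235330…
E_income = (-132/1101) / (18870/80185) = -0.5094…
E_income < 0 ⇒ inferior good.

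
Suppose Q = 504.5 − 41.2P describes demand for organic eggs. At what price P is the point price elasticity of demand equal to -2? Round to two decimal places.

Ed = −41.2P/(504.5 − 41.2P). Set this equal to -2:
41.2P = 2·(504.5 − 41.2P) ⇒ 41.2P(1 + 2) = 2·504.5
P = 2·504.5 / (41.2·3) = 8.1634…

8.16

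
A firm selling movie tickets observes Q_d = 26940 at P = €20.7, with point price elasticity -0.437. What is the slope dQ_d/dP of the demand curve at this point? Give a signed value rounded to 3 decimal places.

Ed = (dQ_d/dP)·(P/Q_d) ⇒ dQ_d/dP = Ed·Q_d/P = (-0.437)·26940/20.7 = -568.73333…

-568.733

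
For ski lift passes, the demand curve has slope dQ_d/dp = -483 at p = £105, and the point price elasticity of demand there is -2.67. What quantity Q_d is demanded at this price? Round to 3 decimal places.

Ed = (dQ_d/dp)·(p/Q_d) ⇒ Q_d = (dQ_d/dp)·p/Ed = (-483)·105/(-2.67) = 18994.38202…

18994.382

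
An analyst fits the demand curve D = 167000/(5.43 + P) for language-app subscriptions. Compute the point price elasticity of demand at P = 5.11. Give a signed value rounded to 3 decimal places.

-0.485

dD/dP = −167000/(5.43 + P)² = -1503.26. At P = 5.11, D = 15844.4.
Ed = (dD/dP)·(P/D) = (-1503.26) × (5.11/15844.4) = -0.48481…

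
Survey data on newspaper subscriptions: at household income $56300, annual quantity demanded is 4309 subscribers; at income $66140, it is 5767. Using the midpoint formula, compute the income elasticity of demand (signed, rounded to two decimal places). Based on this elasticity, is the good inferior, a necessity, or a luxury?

1.80; luxury

%ΔQ = (5767 − 4309)/[( 4309 + 5767)/2] = 1458/5038 = 0.289400…
%ΔIncome = (66140 − 56300)/[( 56300 + 66140)/2] = 9840/61220 = 0.160731…
E_income = (1458/5038) / (9840/61220) = 1.8005…
E_income > 1 ⇒ normal good, luxury.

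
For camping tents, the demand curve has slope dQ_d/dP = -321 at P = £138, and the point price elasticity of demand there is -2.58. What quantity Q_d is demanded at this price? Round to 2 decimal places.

Ed = (dQ_d/dP)·(P/Q_d) ⇒ Q_d = (dQ_d/dP)·P/Ed = (-321)·138/(-2.58) = 17169.7674…

17169.77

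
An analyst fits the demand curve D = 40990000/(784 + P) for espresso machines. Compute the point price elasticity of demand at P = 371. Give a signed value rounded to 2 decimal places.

dD/dP = −40990000/(784 + P)² = -30.7266. At P = 371, D = 35489.2.
Ed = (dD/dP)·(P/D) = (-30.7266) × (371/35489.2) = -0.3212…

-0.32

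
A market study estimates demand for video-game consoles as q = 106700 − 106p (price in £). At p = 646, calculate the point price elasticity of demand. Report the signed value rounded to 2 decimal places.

-1.79

dq/dp = −106. At p = 646, q = 106700 − 106(646) = 38224.
Ed = (dq/dp)·(p/q) = −106 × (646/38224) = -1.7914…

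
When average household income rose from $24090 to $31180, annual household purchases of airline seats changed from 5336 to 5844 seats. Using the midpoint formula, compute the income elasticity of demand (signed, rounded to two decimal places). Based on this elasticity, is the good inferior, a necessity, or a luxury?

%ΔQ = (5844 − 5336)/[( 5336 + 5844)/2] = 508/5590 = 0.090876…
%ΔIncome = (31180 − 24090)/[( 24090 + 31180)/2] = 7090/27635 = 0.256558…
E_income = (508/5590) / (7090/27635) = 0.3542…
0 < E_income < 1 ⇒ normal good, necessity.

0.35; necessity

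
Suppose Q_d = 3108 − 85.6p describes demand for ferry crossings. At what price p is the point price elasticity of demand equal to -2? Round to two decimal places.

24.21

Ed = −85.6p/(3108 − 85.6p). Set this equal to -2:
85.6p = 2·(3108 − 85.6p) ⇒ 85.6p(1 + 2) = 2·3108
p = 2·3108 / (85.6·3) = 24.2056…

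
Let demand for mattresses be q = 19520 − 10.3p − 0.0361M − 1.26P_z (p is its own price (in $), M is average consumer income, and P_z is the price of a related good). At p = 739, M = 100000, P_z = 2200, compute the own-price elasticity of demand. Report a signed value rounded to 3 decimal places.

-1.377

At the given values, q = 19520 − 10.3(739) − 0.0361(100000) − 1.26(2200) = 5526.3.
∂q/∂p = −10.3.
E = (-10.3) × (739/5526.3) = -1.37735…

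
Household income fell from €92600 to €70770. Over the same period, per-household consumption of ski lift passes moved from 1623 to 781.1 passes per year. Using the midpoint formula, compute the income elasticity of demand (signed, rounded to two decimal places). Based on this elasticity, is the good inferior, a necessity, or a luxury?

2.62; luxury

%ΔQ = (781.1 − 1623)/[( 1623 + 781.1)/2] = -841.9/1202.05 = -0.700386…
%ΔIncome = (70770 − 92600)/[( 92600 + 70770)/2] = -21830/81685 = -0.267246…
E_income = (-841.9/1202.05) / (-21830/81685) = 2.6207…
E_income > 1 ⇒ normal good, luxury.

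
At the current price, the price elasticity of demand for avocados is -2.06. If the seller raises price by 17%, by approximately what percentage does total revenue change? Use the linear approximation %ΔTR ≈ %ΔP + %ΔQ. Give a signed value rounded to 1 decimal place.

%ΔQ ≈ Ed × %ΔP = (-2.06) × (+17%) = -35.0200%
%ΔTR ≈ %ΔP + %ΔQ = (+17%) + (-35.0200%) = -18.0200%

-18.0%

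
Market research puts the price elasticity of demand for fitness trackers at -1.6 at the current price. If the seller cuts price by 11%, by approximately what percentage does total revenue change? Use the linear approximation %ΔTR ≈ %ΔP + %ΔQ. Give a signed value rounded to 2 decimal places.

+6.60%

%ΔQ ≈ Ed × %ΔP = (-1.6) × (-11%) = +17.6000%
%ΔTR ≈ %ΔP + %ΔQ = (-11%) + (+17.6000%) = +6.6000%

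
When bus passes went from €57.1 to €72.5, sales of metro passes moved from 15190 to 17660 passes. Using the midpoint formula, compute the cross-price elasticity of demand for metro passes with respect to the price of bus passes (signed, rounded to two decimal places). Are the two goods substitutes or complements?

0.63; substitutes

%ΔQ_{metro passes} = (17660 − 15190)/avg = 2470/16425 = 0.150380…
%ΔP_{bus passes} = (72.5 − 57.1)/avg = 15.4/64.8 = 0.237654…
E_cross = (2470/16425) / (15.4/64.8) = 0.6327…
E_cross > 0 ⇒ the goods are substitutes.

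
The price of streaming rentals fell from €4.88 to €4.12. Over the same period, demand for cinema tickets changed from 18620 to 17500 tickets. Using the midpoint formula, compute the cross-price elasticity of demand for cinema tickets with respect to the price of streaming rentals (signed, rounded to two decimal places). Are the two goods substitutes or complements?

0.37; substitutes

%ΔQ_{cinema tickets} = (17500 − 18620)/avg = -1120/18060 = -0.062015…
%ΔP_{streaming rentals} = (4.12 − 4.88)/avg = -0.76/4.5 = -0.168888…
E_cross = (-1120/18060) / (-0.76/4.5) = 0.3671…
E_cross > 0 ⇒ the goods are substitutes.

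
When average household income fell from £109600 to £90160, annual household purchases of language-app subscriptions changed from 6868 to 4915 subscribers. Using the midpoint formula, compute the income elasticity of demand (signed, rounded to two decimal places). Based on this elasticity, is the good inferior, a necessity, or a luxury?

%ΔQ = (4915 − 6868)/[( 6868 + 4915)/2] = -1953/5891.5 = -0.331494…
%ΔIncome = (90160 − 109600)/[( 109600 + 90160)/2] = -19440/99880 = -0.194633…
E_income = (-1953/5891.5) / (-19440/99880) = 1.7031…
E_income > 1 ⇒ normal good, luxury.

1.70; luxury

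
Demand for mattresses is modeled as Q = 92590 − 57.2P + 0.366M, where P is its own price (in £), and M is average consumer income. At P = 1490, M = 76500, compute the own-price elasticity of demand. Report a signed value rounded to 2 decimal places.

At the given values, Q = 92590 − 57.2(1490) + 0.366(76500) = 35361.
∂Q/∂P = −57.2.
E = (-57.2) × (1490/35361) = -2.4102…

-2.41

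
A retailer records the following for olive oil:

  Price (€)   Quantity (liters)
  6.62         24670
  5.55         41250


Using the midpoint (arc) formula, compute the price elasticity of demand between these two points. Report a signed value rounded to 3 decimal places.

%ΔQ = (41250 − 24670) / [(24670 + 41250)/2] = 16580/32960 = 0.503033…
%ΔP = (5.55 − 6.62) / [(6.62 + 5.55)/2] = -1.07/6.085 = -0.175842…
Arc Ed = %ΔQ / %ΔP = (16580/32960) / (-1.07/6.085) = -2.86071…

-2.861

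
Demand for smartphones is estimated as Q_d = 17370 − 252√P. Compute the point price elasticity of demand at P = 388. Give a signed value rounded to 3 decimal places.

-0.200

dQ_d/dP = −252/(2√P) = -6.39668. At P = 388, Q_d = 12406.2.
Ed = (dQ_d/dP)·(P/Q_d) = (-6.39668) × (388/12406.2) = -0.20005…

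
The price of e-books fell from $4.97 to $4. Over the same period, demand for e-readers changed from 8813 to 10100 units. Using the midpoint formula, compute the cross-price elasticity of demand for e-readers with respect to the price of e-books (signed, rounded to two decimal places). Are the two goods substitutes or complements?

%ΔQ_{e-readers} = (10100 − 8813)/avg = 1287/9456.5 = 0.136096…
%ΔP_{e-books} = (4 − 4.97)/avg = -0.97/4.485 = -0.216276…
E_cross = (1287/9456.5) / (-0.97/4.485) = -0.6292…
E_cross < 0 ⇒ the goods are complements.

-0.63; complements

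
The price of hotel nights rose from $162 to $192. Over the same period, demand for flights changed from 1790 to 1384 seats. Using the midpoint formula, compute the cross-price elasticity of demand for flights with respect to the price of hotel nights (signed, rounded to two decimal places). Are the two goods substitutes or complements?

-1.51; complements

%ΔQ_{flights} = (1384 − 1790)/avg = -406/1587 = -0.255828…
%ΔP_{hotel nights} = (192 − 162)/avg = 30/177 = 0.169491…
E_cross = (-406/1587) / (30/177) = -1.5093…
E_cross < 0 ⇒ the goods are complements.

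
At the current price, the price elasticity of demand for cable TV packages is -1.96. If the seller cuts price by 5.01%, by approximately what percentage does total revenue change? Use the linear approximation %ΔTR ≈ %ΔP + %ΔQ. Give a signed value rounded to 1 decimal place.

%ΔQ ≈ Ed × %ΔP = (-1.96) × (-5.01%) = +9.8196%
%ΔTR ≈ %ΔP + %ΔQ = (-5.01%) + (+9.8196%) = +4.8096%

+4.8%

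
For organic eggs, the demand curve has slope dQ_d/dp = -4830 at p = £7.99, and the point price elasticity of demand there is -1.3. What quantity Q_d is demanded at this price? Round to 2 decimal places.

Ed = (dQ_d/dp)·(p/Q_d) ⇒ Q_d = (dQ_d/dp)·p/Ed = (-4830)·7.99/(-1.3) = 29685.9230…

29685.92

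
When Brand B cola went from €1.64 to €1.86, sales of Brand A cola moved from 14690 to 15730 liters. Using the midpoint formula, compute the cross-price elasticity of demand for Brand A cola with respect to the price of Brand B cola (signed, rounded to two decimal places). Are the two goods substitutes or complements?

%ΔQ_{Brand A cola} = (15730 − 14690)/avg = 1040/15210 = 0.068376…
%ΔP_{Brand B cola} = (1.86 − 1.64)/avg = 0.22/1.75 = 0.125714…
E_cross = (1040/15210) / (0.22/1.75) = 0.5439…
E_cross > 0 ⇒ the goods are substitutes.

0.54; substitutes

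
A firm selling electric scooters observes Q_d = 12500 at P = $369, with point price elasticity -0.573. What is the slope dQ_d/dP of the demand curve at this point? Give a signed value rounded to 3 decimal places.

Ed = (dQ_d/dP)·(P/Q_d) ⇒ dQ_d/dP = Ed·Q_d/P = (-0.573)·12500/369 = -19.41056…

-19.411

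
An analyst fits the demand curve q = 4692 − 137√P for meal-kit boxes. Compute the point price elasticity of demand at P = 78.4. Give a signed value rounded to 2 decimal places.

dq/dP = −137/(2√P) = -7.73629. At P = 78.4, q = 3478.95.
Ed = (dq/dP)·(P/q) = (-7.73629) × (78.4/3478.95) = -0.1743…

-0.17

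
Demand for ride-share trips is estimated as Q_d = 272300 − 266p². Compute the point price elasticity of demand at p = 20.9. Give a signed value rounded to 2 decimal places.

dQ_d/dp = −2·266·p = -11118.8. At p = 20.9, Q_d = 156108.54.
Ed = (dQ_d/dp)·(p/Q_d) = (-11118.8) × (20.9/156108.54) = -1.4885…

-1.49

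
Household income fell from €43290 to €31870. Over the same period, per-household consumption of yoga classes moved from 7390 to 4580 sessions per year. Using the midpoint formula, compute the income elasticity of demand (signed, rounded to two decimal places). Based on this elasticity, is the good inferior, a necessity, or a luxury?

%ΔQ = (4580 − 7390)/[( 7390 + 4580)/2] = -2810/5985 = -0.469507…
%ΔIncome = (31870 − 43290)/[( 43290 + 31870)/2] = -11420/37580 = -0.303885…
E_income = (-2810/5985) / (-11420/37580) = 1.5450…
E_income > 1 ⇒ normal good, luxury.

1.55; luxury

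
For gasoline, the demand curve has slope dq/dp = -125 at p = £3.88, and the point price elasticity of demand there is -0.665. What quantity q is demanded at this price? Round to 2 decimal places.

729.32

Ed = (dq/dp)·(p/q) ⇒ q = (dq/dp)·p/Ed = (-125)·3.88/(-0.665) = 729.3233…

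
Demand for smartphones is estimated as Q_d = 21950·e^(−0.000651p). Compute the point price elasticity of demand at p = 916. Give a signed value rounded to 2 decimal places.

dQ_d/dp = −0.000651·Q_d = -7.87116. At p = 916, Q_d = 12090.9.
Ed = (dQ_d/dp)·(p/Q_d) = (-7.87116) × (916/12090.9) = -0.5963…

-0.60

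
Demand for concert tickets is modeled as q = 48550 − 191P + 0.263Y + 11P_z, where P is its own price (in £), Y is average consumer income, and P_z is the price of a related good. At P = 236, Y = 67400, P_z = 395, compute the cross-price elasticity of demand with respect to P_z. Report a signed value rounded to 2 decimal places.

At the given values, q = 48550 − 191(236) + 0.263(67400) + 11(395) = 25545.2.
∂q/∂P_z = 11.
E = (11) × (395/25545.2) = 0.1700…

0.17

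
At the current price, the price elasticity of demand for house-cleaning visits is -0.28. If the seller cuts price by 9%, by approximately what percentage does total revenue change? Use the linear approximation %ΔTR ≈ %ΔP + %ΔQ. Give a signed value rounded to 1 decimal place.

%ΔQ ≈ Ed × %ΔP = (-0.28) × (-9%) = +2.5200%
%ΔTR ≈ %ΔP + %ΔQ = (-9%) + (+2.5200%) = -6.4800%

-6.5%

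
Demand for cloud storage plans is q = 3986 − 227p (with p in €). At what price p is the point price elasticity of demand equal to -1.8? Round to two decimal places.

Ed = −227p/(3986 − 227p). Set this equal to -1.8:
227p = 1.8·(3986 − 227p) ⇒ 227p(1 + 1.8) = 1.8·3986
p = 1.8·3986 / (227·2.8) = 11.2882…

11.29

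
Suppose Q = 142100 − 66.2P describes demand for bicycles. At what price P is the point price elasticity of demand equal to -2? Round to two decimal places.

Ed = −66.2P/(142100 − 66.2P). Set this equal to -2:
66.2P = 2·(142100 − 66.2P) ⇒ 66.2P(1 + 2) = 2·142100
P = 2·142100 / (66.2·3) = 1431.0171…

1431.02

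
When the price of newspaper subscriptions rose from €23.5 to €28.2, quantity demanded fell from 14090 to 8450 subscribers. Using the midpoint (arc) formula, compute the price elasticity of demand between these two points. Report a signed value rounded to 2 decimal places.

-2.75

%ΔQ = (8450 − 14090) / [(14090 + 8450)/2] = -5640/11270 = -0.500443…
%ΔP = (28.2 − 23.5) / [(23.5 + 28.2)/2] = 4.7/25.85 = 0.181818…
Arc Ed = %ΔQ / %ΔP = (-5640/11270) / (4.7/25.85) = -2.7524…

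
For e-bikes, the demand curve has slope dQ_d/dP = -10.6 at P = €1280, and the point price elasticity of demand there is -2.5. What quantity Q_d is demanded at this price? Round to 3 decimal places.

Ed = (dQ_d/dP)·(P/Q_d) ⇒ Q_d = (dQ_d/dP)·P/Ed = (-10.6)·1280/(-2.5) = 5427.2

5427.200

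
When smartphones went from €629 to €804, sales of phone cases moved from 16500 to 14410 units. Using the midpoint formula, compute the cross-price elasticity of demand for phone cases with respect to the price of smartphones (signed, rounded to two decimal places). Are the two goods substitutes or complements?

-0.55; complements

%ΔQ_{phone cases} = (14410 − 16500)/avg = -2090/15455 = -0.135231…
%ΔP_{smartphones} = (804 − 629)/avg = 175/716.5 = 0.244242…
E_cross = (-2090/15455) / (175/716.5) = -0.5536…
E_cross < 0 ⇒ the goods are complements.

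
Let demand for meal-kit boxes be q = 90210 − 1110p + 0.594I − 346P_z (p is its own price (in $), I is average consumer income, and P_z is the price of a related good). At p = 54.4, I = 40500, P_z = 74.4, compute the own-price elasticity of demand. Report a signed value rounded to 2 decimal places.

-2.15

At the given values, q = 90210 − 1110(54.4) + 0.594(40500) − 346(74.4) = 28140.6.
∂q/∂p = −1110.
E = (-1110) × (54.4/28140.6) = -2.1457…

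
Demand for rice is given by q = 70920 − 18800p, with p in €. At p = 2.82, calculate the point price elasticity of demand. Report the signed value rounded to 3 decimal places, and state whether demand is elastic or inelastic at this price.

dq/dp = −18800. At p = 2.82, q = 70920 − 18800(2.82) = 17904.
Ed = (dq/dp)·(p/q) = −18800 × (2.82/17904) = -2.96112…
|Ed| = 2.961 > 1, so demand is elastic.

-2.961; elastic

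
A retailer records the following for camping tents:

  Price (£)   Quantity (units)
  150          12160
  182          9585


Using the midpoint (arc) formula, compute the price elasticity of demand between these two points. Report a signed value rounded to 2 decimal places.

%ΔQ = (9585 − 12160) / [(12160 + 9585)/2] = -2575/10872.5 = -0.236836…
%ΔP = (182 − 150) / [(150 + 182)/2] = 32/166 = 0.192771…
Arc Ed = %ΔQ / %ΔP = (-2575/10872.5) / (32/166) = -1.2285…

-1.23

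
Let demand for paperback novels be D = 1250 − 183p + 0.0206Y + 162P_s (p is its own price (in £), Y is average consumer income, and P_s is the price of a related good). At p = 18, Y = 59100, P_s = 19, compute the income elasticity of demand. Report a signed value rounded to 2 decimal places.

At the given values, D = 1250 − 183(18) + 0.0206(59100) + 162(19) = 2251.46.
∂D/∂Y = 0.0206.
E = (0.0206) × (59100/2251.46) = 0.5407…

0.54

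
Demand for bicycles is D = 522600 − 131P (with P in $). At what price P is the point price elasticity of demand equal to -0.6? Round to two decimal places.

1495.99

Ed = −131P/(522600 − 131P). Set this equal to -0.6:
131P = 0.6·(522600 − 131P) ⇒ 131P(1 + 0.6) = 0.6·522600
P = 0.6·522600 / (131·1.6) = 1495.9923…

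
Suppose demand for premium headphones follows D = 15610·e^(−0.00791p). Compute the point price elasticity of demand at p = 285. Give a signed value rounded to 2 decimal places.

dD/dp = −0.00791·D = -12.9577. At p = 285, D = 1638.14.
Ed = (dD/dp)·(p/D) = (-12.9577) × (285/1638.14) = -2.2543…

-2.25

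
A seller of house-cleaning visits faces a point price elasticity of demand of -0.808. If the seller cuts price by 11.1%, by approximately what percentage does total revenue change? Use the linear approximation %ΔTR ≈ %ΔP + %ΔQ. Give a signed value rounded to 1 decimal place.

-2.1%

%ΔQ ≈ Ed × %ΔP = (-0.808) × (-11.1%) = +8.9688%
%ΔTR ≈ %ΔP + %ΔQ = (-11.1%) + (+8.9688%) = -2.1312%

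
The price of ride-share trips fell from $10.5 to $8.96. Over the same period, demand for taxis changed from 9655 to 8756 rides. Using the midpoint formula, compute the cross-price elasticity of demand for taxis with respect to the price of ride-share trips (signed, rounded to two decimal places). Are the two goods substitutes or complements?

0.62; substitutes

%ΔQ_{taxis} = (8756 − 9655)/avg = -899/9205.5 = -0.097659…
%ΔP_{ride-share trips} = (8.96 − 10.5)/avg = -1.54/9.73 = -0.158273…
E_cross = (-899/9205.5) / (-1.54/9.73) = 0.6170…
E_cross > 0 ⇒ the goods are substitutes.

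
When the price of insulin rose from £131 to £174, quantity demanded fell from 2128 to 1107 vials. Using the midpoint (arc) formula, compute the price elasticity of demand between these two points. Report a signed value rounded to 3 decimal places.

-2.239

%ΔQ = (1107 − 2128) / [(2128 + 1107)/2] = -1021/1617.5 = -0.631221…
%ΔP = (174 − 131) / [(131 + 174)/2] = 43/152.5 = 0.281967…
Arc Ed = %ΔQ / %ΔP = (-1021/1617.5) / (43/152.5) = -2.23863…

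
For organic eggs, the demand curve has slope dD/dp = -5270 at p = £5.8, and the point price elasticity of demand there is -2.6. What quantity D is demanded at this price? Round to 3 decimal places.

Ed = (dD/dp)·(p/D) ⇒ D = (dD/dp)·p/Ed = (-5270)·5.8/(-2.6) = 11756.15384…

11756.154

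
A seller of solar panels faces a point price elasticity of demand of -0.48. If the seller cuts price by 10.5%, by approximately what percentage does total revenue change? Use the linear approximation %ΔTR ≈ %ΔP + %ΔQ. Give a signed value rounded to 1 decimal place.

-5.5%

%ΔQ ≈ Ed × %ΔP = (-0.48) × (-10.5%) = +5.0400%
%ΔTR ≈ %ΔP + %ΔQ = (-10.5%) + (+5.0400%) = -5.4600%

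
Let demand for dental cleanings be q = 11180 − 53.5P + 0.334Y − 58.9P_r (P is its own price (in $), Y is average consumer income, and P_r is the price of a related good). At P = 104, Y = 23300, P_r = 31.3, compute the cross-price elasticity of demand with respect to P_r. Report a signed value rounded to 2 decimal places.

At the given values, q = 11180 − 53.5(104) + 0.334(23300) − 58.9(31.3) = 11554.63.
∂q/∂P_r = -58.9.
E = (-58.9) × (31.3/11554.63) = -0.1595…

-0.16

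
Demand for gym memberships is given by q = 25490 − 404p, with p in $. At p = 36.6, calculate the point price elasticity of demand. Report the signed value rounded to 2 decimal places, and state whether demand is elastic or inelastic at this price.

dq/dp = −404. At p = 36.6, q = 25490 − 404(36.6) = 10703.6.
Ed = (dq/dp)·(p/q) = −404 × (36.6/10703.6) = -1.3814…
|Ed| = 1.38 > 1, so demand is elastic.

-1.38; elastic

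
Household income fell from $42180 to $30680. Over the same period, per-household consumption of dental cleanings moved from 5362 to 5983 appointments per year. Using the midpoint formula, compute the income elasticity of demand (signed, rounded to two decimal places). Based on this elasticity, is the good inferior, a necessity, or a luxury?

%ΔQ = (5983 − 5362)/[( 5362 + 5983)/2] = 621/5672.5 = 0.109475…
%ΔIncome = (30680 − 42180)/[( 42180 + 30680)/2] = -11500/36430 = -0.315673…
E_income = (621/5672.5) / (-11500/36430) = -0.3467…
E_income < 0 ⇒ inferior good.

-0.35; inferior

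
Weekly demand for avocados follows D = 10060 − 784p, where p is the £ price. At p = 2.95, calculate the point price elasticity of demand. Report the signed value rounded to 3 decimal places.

dD/dp = −784. At p = 2.95, D = 10060 − 784(2.95) = 7747.2.
Ed = (dD/dp)·(p/D) = −784 × (2.95/7747.2) = -0.29853…

-0.299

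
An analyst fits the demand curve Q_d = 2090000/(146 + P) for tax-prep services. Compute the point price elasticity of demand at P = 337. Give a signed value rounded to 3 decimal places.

-0.698

dQ_d/dP = −2090000/(146 + P)² = -8.95885. At P = 337, Q_d = 4327.12.
Ed = (dQ_d/dP)·(P/Q_d) = (-8.95885) × (337/4327.12) = -0.69772…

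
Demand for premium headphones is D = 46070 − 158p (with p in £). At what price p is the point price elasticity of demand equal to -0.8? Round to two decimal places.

Ed = −158p/(46070 − 158p). Set this equal to -0.8:
158p = 0.8·(46070 − 158p) ⇒ 158p(1 + 0.8) = 0.8·46070
p = 0.8·46070 / (158·1.8) = 129.5921…

129.59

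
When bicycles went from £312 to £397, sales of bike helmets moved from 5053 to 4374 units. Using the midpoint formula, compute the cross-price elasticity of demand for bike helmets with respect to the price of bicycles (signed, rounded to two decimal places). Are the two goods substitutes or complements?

-0.60; complements

%ΔQ_{bike helmets} = (4374 − 5053)/avg = -679/4713.5 = -0.144054…
%ΔP_{bicycles} = (397 − 312)/avg = 85/354.5 = 0.239774…
E_cross = (-679/4713.5) / (85/354.5) = -0.6007…
E_cross < 0 ⇒ the goods are complements.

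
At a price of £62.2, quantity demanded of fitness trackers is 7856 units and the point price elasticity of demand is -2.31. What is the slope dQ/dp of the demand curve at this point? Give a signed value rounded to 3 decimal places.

Ed = (dQ/dp)·(p/Q) ⇒ dQ/dp = Ed·Q/p = (-2.31)·7856/62.2 = -291.75819…

-291.758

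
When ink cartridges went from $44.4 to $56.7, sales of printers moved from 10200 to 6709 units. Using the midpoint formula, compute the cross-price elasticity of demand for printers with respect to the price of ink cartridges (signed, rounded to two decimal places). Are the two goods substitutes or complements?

%ΔQ_{printers} = (6709 − 10200)/avg = -3491/8454.5 = -0.412916…
%ΔP_{ink cartridges} = (56.7 − 44.4)/avg = 12.3/50.55 = 0.243323…
E_cross = (-3491/8454.5) / (12.3/50.55) = -1.6969…
E_cross < 0 ⇒ the goods are complements.

-1.70; complements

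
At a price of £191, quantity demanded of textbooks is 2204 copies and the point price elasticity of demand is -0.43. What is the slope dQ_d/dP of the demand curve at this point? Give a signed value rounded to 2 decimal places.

-4.96

Ed = (dQ_d/dP)·(P/Q_d) ⇒ dQ_d/dP = Ed·Q_d/P = (-0.43)·2204/191 = -4.9618…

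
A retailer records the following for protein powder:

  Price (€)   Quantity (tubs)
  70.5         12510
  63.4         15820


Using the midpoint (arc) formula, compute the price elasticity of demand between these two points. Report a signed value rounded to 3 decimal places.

-2.203

%ΔQ = (15820 − 12510) / [(12510 + 15820)/2] = 3310/14165 = 0.233674…
%ΔP = (63.4 − 70.5) / [(70.5 + 63.4)/2] = -7.1/66.95 = -0.106049…
Arc Ed = %ΔQ / %ΔP = (3310/14165) / (-7.1/66.95) = -2.20345…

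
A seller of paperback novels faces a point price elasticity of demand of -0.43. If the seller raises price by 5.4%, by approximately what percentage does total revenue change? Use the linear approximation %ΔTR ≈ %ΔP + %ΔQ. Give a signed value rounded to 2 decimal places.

%ΔQ ≈ Ed × %ΔP = (-0.43) × (+5.4%) = -2.3220%
%ΔTR ≈ %ΔP + %ΔQ = (+5.4%) + (-2.3220%) = +3.0780%

+3.08%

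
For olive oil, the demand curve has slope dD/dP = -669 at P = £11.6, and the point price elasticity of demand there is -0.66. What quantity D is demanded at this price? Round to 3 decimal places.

11758.182

Ed = (dD/dP)·(P/D) ⇒ D = (dD/dP)·P/Ed = (-669)·11.6/(-0.66) = 11758.18181…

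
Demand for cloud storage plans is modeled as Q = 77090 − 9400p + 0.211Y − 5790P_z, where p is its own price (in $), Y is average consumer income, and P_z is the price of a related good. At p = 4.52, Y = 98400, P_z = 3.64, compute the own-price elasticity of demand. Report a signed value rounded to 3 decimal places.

-1.239

At the given values, Q = 77090 − 9400(4.52) + 0.211(98400) − 5790(3.64) = 34288.8.
∂Q/∂p = −9400.
E = (-9400) × (4.52/34288.8) = -1.23912…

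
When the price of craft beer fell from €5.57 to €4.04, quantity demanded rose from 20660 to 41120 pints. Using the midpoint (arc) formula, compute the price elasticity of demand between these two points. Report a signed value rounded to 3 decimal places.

%ΔQ = (41120 − 20660) / [(20660 + 41120)/2] = 20460/30890 = 0.662350…
%ΔP = (4.04 − 5.57) / [(5.57 + 4.04)/2] = -1.53/4.805 = -0.318418…
Arc Ed = %ΔQ / %ΔP = (20460/30890) / (-1.53/4.805) = -2.08012…

-2.080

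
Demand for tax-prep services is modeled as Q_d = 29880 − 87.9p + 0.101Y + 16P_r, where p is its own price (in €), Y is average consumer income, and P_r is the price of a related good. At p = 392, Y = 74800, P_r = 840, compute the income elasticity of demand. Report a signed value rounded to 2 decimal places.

At the given values, Q_d = 29880 − 87.9(392) + 0.101(74800) + 16(840) = 16418.
∂Q_d/∂Y = 0.101.
E = (0.101) × (74800/16418) = 0.4601…

0.46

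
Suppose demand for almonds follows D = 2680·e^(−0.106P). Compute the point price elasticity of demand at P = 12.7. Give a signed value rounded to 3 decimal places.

dD/dP = −0.106·D = -73.9254. At P = 12.7, D = 697.409.
Ed = (dD/dP)·(P/D) = (-73.9254) × (12.7/697.409) = -1.3462

-1.346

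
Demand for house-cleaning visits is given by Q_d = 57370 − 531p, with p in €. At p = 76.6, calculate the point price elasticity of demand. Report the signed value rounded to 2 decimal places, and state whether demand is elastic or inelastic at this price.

-2.44; elastic

dQ_d/dp = −531. At p = 76.6, Q_d = 57370 − 531(76.6) = 16695.4.
Ed = (dQ_d/dp)·(p/Q_d) = −531 × (76.6/16695.4) = -2.4362…
|Ed| = 2.44 > 1, so demand is elastic.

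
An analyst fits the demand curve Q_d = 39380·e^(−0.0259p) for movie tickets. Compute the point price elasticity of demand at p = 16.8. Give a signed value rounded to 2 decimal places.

-0.44

dQ_d/dp = −0.0259·Q_d = -660.093. At p = 16.8, Q_d = 25486.2.
Ed = (dQ_d/dp)·(p/Q_d) = (-660.093) × (16.8/25486.2) = -0.4351…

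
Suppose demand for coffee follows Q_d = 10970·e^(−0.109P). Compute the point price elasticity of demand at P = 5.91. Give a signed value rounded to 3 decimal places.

dQ_d/dP = −0.109·Q_d = -627.863. At P = 5.91, Q_d = 5760.21.
Ed = (dQ_d/dP)·(P/Q_d) = (-627.863) × (5.91/5760.21) = -0.64419

-0.644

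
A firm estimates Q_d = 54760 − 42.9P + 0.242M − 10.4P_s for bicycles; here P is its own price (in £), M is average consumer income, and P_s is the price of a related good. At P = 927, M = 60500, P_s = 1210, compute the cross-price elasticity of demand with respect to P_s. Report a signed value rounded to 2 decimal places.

-0.74

At the given values, Q_d = 54760 − 42.9(927) + 0.242(60500) − 10.4(1210) = 17048.7.
∂Q_d/∂P_s = -10.4.
E = (-10.4) × (1210/17048.7) = -0.7381…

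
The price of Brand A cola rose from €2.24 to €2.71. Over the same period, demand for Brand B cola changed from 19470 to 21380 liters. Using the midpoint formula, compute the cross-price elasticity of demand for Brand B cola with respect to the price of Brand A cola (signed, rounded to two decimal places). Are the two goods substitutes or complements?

0.49; substitutes

%ΔQ_{Brand B cola} = (21380 − 19470)/avg = 1910/20425 = 0.093512…
%ΔP_{Brand A cola} = (2.71 − 2.24)/avg = 0.47/2.475 = 0.189898…
E_cross = (1910/20425) / (0.47/2.475) = 0.4924…
E_cross > 0 ⇒ the goods are substitutes.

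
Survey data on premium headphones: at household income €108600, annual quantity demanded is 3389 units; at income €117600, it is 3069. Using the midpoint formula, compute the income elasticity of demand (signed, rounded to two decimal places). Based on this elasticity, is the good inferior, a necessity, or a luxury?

-1.25; inferior

%ΔQ = (3069 − 3389)/[( 3389 + 3069)/2] = -320/3229 = -0.099101…
%ΔIncome = (117600 − 108600)/[( 108600 + 117600)/2] = 9000/113100 = 0.079575…
E_income = (-320/3229) / (9000/113100) = -1.2453…
E_income < 0 ⇒ inferior good.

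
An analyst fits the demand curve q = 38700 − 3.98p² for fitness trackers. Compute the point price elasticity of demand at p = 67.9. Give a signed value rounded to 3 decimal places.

-1.803

dq/dp = −2·3.98·p = -540.484. At p = 67.9, q = 20350.5682.
Ed = (dq/dp)·(p/q) = (-540.484) × (67.9/20350.5682) = -1.80333…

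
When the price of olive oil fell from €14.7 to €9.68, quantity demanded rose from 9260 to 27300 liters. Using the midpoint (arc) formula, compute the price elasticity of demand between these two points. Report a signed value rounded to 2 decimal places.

-2.40

%ΔQ = (27300 − 9260) / [(9260 + 27300)/2] = 18040/18280 = 0.986870…
%ΔP = (9.68 − 14.7) / [(14.7 + 9.68)/2] = -5.02/12.19 = -0.411812…
Arc Ed = %ΔQ / %ΔP = (18040/18280) / (-5.02/12.19) = -2.3964…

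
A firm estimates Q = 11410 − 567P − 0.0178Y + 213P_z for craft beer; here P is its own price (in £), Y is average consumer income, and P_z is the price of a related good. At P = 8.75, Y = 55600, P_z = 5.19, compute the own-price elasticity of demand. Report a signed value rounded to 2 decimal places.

-0.76

At the given values, Q = 11410 − 567(8.75) − 0.0178(55600) + 213(5.19) = 6564.54.
∂Q/∂P = −567.
E = (-567) × (8.75/6564.54) = -0.7557…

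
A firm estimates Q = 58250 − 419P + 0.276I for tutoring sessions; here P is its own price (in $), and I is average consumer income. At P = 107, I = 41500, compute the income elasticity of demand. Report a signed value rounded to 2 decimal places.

0.46

At the given values, Q = 58250 − 419(107) + 0.276(41500) = 24871.
∂Q/∂I = 0.276.
E = (0.276) × (41500/24871) = 0.4605…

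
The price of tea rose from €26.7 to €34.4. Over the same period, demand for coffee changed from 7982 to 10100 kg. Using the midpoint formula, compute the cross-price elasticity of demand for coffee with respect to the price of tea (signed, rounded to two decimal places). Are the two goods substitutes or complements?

%ΔQ_{coffee} = (10100 − 7982)/avg = 2118/9041 = 0.234266…
%ΔP_{tea} = (34.4 − 26.7)/avg = 7.7/30.55 = 0.252045…
E_cross = (2118/9041) / (7.7/30.55) = 0.9294…
E_cross > 0 ⇒ the goods are substitutes.

0.93; substitutes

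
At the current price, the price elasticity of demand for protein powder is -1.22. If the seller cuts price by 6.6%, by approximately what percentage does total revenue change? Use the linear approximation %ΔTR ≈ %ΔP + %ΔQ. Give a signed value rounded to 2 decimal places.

+1.45%

%ΔQ ≈ Ed × %ΔP = (-1.22) × (-6.6%) = +8.0520%
%ΔTR ≈ %ΔP + %ΔQ = (-6.6%) + (+8.0520%) = +1.4520%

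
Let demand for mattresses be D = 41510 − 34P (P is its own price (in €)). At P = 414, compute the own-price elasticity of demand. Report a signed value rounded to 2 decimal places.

-0.51

At the given values, D = 41510 − 34(414) = 27434.
∂D/∂P = −34.
E = (-34) × (414/27434) = -0.5130…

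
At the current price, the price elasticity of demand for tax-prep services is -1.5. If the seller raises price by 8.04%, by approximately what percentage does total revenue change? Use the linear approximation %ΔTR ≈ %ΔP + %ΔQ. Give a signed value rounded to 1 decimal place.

%ΔQ ≈ Ed × %ΔP = (-1.5) × (+8.04%) = -12.0600%
%ΔTR ≈ %ΔP + %ΔQ = (+8.04%) + (-12.0600%) = -4.0200%

-4.0%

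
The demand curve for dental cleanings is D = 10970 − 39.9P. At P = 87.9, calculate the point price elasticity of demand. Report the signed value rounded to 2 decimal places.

-0.47

dD/dP = −39.9. At P = 87.9, D = 10970 − 39.9(87.9) = 7462.79.
Ed = (dD/dP)·(P/D) = −39.9 × (87.9/7462.79) = -0.4699…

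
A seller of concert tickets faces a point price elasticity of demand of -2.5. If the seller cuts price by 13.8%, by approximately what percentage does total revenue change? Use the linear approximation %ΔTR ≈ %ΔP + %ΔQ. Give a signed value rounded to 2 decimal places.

%ΔQ ≈ Ed × %ΔP = (-2.5) × (-13.8%) = +34.5000%
%ΔTR ≈ %ΔP + %ΔQ = (-13.8%) + (+34.5000%) = +20.7000%

+20.70%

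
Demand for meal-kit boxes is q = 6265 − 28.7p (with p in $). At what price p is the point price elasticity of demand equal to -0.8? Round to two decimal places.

Ed = −28.7p/(6265 − 28.7p). Set this equal to -0.8:
28.7p = 0.8·(6265 − 28.7p) ⇒ 28.7p(1 + 0.8) = 0.8·6265
p = 0.8·6265 / (28.7·1.8) = 97.0189…

97.02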